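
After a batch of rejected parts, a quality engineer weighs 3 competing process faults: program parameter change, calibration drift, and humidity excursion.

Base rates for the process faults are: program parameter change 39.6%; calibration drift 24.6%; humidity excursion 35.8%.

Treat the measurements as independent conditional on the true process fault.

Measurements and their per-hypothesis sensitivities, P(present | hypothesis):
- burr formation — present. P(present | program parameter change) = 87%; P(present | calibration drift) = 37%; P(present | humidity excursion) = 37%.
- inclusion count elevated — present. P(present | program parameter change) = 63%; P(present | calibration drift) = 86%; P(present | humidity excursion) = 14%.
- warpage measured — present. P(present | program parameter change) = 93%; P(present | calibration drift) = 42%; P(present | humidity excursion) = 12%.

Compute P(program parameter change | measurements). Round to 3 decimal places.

For each hypothesis, the unnormalized posterior weight is prior × product of the measurement likelihoods:
  program parameter change: 0.396 × 0.87 × 0.63 × 0.93 = 0.20185
  calibration drift: 0.246 × 0.37 × 0.86 × 0.42 = 0.032876
  humidity excursion: 0.358 × 0.37 × 0.14 × 0.12 = 0.0022253
Marginal likelihood of the evidence = 0.23696.
P(program parameter change | evidence) = 0.20185 / 0.23696 ≈ 0.852.

0.852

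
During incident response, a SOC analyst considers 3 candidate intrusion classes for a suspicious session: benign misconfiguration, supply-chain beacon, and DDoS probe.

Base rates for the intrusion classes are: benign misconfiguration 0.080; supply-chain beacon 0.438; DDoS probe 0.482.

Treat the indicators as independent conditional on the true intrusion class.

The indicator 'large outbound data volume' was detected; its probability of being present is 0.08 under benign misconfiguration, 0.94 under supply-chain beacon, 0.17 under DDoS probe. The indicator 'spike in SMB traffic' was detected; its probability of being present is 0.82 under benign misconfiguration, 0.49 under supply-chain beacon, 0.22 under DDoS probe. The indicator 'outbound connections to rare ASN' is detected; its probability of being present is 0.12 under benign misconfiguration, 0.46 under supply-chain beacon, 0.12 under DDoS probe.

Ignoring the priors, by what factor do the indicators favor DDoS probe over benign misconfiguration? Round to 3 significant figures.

Take the product of per-indicator likelihoods under each hypothesis, then divide.
  DDoS probe: 0.17 × 0.22 × 0.12 = 0.004488
  benign misconfiguration: 0.08 × 0.82 × 0.12 = 0.007872
Bayes factor = 0.004488 / 0.007872 ≈ 0.570

0.570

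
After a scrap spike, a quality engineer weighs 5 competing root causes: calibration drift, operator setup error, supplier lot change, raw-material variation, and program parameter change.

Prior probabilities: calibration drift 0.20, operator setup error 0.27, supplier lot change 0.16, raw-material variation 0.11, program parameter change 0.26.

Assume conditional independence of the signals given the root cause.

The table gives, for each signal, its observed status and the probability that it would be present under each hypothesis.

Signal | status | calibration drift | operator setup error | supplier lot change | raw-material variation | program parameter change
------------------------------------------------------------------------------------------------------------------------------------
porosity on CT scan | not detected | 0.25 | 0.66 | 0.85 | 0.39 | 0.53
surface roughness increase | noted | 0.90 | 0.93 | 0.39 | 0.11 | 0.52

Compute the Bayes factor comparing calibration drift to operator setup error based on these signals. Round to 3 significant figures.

2.13

Joint likelihood of the signal pattern under each hypothesis (using 1 − P(present | H) for each absent signal):
  calibration drift: (1 − 0.25) × 0.90 = 0.675
  operator setup error: (1 − 0.66) × 0.93 = 0.3162
Bayes factor = 0.675 / 0.3162 ≈ 2.13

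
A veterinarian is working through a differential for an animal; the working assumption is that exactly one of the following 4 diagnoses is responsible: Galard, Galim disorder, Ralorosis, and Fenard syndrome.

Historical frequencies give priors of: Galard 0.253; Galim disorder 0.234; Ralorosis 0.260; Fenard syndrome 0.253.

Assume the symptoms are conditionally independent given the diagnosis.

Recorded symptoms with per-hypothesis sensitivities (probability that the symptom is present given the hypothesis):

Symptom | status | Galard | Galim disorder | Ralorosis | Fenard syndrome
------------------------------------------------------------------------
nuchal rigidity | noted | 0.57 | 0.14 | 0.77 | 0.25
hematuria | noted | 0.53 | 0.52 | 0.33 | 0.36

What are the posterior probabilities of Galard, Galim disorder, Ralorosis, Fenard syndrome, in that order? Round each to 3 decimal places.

0.419, 0.093, 0.362, 0.125

By Bayes' rule with conditional independence, the unnormalized weight for each hypothesis is prior × ∏ likelihoods:
  Galard: 0.253 × 0.57 × 0.53 = 0.076431
  Galim disorder: 0.234 × 0.14 × 0.52 = 0.017035
  Ralorosis: 0.260 × 0.77 × 0.33 = 0.066066
  Fenard syndrome: 0.253 × 0.25 × 0.36 = 0.02277
Marginal likelihood of the evidence = 0.1823.
P(Galard | evidence) = 0.076431 / 0.1823 ≈ 0.419
P(Galim disorder | evidence) = 0.017035 / 0.1823 ≈ 0.093
P(Ralorosis | evidence) = 0.066066 / 0.1823 ≈ 0.362
P(Fenard syndrome | evidence) = 0.02277 / 0.1823 ≈ 0.125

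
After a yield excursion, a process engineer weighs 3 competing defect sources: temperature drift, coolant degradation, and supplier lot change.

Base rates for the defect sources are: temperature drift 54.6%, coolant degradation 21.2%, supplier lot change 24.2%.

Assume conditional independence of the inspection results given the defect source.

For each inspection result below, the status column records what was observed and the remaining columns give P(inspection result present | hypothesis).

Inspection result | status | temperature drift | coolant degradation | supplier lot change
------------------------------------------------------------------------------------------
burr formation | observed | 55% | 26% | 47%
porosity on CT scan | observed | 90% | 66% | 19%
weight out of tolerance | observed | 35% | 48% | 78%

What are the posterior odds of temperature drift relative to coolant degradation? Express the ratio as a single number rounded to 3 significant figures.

5.42

Posterior odds equal prior odds times the likelihood ratio; only the two competing hypotheses matter.
  temperature drift: 0.546 × 0.55 × 0.90 × 0.35 = 0.094595
  coolant degradation: 0.212 × 0.26 × 0.66 × 0.48 = 0.017462
Posterior odds = 0.094595 / 0.017462 ≈ 5.42.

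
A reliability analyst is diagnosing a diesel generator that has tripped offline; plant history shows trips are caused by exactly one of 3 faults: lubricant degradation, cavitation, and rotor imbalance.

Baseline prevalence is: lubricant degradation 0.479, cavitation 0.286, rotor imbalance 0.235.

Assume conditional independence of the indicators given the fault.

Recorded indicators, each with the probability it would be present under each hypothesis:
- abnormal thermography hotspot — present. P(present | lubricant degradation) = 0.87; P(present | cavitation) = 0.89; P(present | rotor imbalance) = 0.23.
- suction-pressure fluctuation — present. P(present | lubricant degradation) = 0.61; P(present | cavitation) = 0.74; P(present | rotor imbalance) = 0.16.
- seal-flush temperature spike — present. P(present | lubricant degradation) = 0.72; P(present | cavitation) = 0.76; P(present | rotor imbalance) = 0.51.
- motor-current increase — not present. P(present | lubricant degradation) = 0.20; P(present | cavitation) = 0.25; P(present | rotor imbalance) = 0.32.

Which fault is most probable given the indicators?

By Bayes' rule with conditional independence, the unnormalized weight for each hypothesis is prior × ∏ likelihoods (using 1 − P(present | H) for each absent indicator):
  lubricant degradation: 0.479 × 0.87 × 0.61 × 0.72 × (1 − 0.20) = 0.14642
  cavitation: 0.286 × 0.89 × 0.74 × 0.76 × (1 − 0.25) = 0.10736
  rotor imbalance: 0.235 × 0.23 × 0.16 × 0.51 × (1 − 0.32) = 0.0029991
The unnormalized weights sum to 0.25679.
P(lubricant degradation | evidence) ≈ 0.14642 / 0.25679 ≈ 0.570
P(cavitation | evidence) ≈ 0.10736 / 0.25679 ≈ 0.418
P(rotor imbalance | evidence) ≈ 0.0029991 / 0.25679 ≈ 0.012
The largest is 0.570, so lubricant degradation is most probable.

lubricant degradation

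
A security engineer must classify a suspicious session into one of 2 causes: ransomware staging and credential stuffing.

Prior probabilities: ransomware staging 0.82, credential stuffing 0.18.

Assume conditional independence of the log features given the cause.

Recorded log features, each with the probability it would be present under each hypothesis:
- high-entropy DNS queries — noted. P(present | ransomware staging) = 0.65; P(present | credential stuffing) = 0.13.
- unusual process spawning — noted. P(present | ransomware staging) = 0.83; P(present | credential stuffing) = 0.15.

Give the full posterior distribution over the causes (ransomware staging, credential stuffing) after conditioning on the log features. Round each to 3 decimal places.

0.992, 0.008

By Bayes' rule with conditional independence, the unnormalized weight for each hypothesis is prior × ∏ likelihoods:
  ransomware staging: 0.82 × 0.65 × 0.83 = 0.44239
  credential stuffing: 0.18 × 0.13 × 0.15 = 0.00351
The unnormalized weights sum to 0.4459.
P(ransomware staging | evidence) = 0.44239 / 0.4459 ≈ 0.992
P(credential stuffing | evidence) = 0.00351 / 0.4459 ≈ 0.008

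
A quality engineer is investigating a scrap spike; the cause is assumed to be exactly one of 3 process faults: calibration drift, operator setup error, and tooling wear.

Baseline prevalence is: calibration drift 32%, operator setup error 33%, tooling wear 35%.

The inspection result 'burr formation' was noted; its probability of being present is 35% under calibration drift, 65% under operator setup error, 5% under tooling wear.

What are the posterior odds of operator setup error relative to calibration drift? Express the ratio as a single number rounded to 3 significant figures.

1.92

The normalizing constant cancels in an odds ratio, so compute prior × likelihood for the two hypotheses only:
  operator setup error: 0.33 × 0.65 = 0.2145
  calibration drift: 0.32 × 0.35 = 0.112
Posterior odds = 0.2145 / 0.112 ≈ 1.92.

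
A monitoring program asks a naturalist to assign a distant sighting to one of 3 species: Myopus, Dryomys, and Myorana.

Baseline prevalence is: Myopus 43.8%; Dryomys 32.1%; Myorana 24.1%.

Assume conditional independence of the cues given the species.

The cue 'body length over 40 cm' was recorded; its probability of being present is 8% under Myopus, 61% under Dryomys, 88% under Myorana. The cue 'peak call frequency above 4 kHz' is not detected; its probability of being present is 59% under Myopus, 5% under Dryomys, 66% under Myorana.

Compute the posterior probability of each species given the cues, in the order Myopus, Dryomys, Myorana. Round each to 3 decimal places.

0.053, 0.683, 0.265

For each hypothesis, the unnormalized posterior weight is prior × product of the cue likelihoods (using 1 − P(present | H) for each absent cue):
  Myopus: 0.438 × 0.08 × (1 − 0.59) = 0.014366
  Dryomys: 0.321 × 0.61 × (1 − 0.05) = 0.18602
  Myorana: 0.241 × 0.88 × (1 − 0.66) = 0.072107
Marginal likelihood of the evidence = 0.27249.
P(Myopus | evidence) = 0.014366 / 0.27249 ≈ 0.053
P(Dryomys | evidence) = 0.18602 / 0.27249 ≈ 0.683
P(Myorana | evidence) = 0.072107 / 0.27249 ≈ 0.265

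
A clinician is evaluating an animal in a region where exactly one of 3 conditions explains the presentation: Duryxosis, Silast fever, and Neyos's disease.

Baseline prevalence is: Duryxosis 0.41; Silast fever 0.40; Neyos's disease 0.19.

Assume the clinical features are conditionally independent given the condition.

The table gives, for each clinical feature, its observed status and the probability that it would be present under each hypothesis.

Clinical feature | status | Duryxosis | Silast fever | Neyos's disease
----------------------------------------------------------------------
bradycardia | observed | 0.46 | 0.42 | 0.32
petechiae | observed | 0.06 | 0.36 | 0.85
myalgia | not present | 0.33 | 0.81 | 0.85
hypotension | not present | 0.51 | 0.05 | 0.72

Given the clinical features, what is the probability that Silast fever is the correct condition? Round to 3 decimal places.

Multiply each prior by the joint likelihood of the clinical feature pattern (using 1 − P(present | H) for each absent clinical feature):
  Duryxosis: 0.41 × 0.46 × 0.06 × (1 − 0.33) × (1 − 0.51) = 0.003715
  Silast fever: 0.40 × 0.42 × 0.36 × (1 − 0.81) × (1 − 0.05) = 0.010917
  Neyos's disease: 0.19 × 0.32 × 0.85 × (1 − 0.85) × (1 − 0.72) = 0.0021706
Marginal likelihood of the evidence = 0.016802.
P(Silast fever | evidence) = 0.010917 / 0.016802 ≈ 0.650.

0.650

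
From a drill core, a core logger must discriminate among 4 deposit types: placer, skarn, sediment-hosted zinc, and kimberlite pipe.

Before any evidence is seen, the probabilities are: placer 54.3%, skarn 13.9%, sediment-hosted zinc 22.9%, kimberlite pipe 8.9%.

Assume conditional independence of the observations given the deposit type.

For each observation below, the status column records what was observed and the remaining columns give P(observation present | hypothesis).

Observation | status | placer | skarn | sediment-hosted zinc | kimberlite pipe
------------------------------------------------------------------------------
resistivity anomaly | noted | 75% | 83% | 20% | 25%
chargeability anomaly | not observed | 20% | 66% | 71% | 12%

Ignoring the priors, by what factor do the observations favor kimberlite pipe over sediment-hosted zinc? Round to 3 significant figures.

3.79

The Bayes factor is the ratio of the joint likelihoods of the evidence pattern under the two hypotheses (using 1 − P(present | H) for each absent observation).
  kimberlite pipe: 0.25 × (1 − 0.12) = 0.22
  sediment-hosted zinc: 0.20 × (1 − 0.71) = 0.058
Bayes factor = 0.22 / 0.058 ≈ 3.79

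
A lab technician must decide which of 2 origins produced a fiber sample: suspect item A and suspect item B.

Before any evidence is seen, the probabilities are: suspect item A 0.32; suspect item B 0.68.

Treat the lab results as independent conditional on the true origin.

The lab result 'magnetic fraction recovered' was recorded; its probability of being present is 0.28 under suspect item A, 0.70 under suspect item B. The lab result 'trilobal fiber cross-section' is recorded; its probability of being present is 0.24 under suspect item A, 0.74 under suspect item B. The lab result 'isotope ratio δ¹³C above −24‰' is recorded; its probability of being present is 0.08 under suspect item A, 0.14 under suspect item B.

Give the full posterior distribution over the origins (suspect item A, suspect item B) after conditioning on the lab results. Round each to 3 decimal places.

For each hypothesis, the unnormalized posterior weight is prior × product of the lab result likelihoods:
  suspect item A: 0.32 × 0.28 × 0.24 × 0.08 = 0.0017203
  suspect item B: 0.68 × 0.70 × 0.74 × 0.14 = 0.049314
Normalizing constant Z = 0.0017203 + 0.049314 = 0.051034.
P(suspect item A | evidence) = 0.0017203 / 0.051034 ≈ 0.034
P(suspect item B | evidence) = 0.049314 / 0.051034 ≈ 0.966

0.034, 0.966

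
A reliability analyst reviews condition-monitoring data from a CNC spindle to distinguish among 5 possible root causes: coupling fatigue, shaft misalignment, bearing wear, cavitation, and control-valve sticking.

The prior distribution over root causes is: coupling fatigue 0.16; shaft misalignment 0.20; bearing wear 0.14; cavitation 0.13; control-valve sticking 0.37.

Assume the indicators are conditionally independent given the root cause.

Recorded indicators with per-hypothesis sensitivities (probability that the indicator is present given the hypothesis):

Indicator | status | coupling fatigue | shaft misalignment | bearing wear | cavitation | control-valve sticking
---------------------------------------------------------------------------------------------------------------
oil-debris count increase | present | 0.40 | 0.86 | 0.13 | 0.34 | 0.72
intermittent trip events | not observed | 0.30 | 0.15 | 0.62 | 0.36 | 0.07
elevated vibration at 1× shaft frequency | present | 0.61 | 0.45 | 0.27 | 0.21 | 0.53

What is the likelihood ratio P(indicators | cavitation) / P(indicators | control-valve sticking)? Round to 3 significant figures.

Joint likelihood of the indicator pattern under each hypothesis (using 1 − P(present | H) for each absent indicator):
  cavitation: 0.34 × (1 − 0.36) × 0.21 = 0.045696
  control-valve sticking: 0.72 × (1 − 0.07) × 0.53 = 0.35489
Bayes factor = 0.045696 / 0.35489 ≈ 0.129

0.129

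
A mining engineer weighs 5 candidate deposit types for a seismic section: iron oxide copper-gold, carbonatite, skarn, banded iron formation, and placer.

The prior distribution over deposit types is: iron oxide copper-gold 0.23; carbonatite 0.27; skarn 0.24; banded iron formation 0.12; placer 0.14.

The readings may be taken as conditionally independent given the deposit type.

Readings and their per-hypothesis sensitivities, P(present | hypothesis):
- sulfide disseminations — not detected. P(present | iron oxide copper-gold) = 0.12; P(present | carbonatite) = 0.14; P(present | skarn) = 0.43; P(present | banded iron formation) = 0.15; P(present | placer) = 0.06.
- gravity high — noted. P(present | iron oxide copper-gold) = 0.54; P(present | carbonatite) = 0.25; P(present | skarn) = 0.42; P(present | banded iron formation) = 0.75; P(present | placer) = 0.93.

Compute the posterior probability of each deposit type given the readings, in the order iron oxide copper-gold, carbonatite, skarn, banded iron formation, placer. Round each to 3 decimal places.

0.258, 0.137, 0.136, 0.181, 0.289

For each hypothesis, the unnormalized posterior weight is prior × product of the reading likelihoods (using 1 − P(present | H) for each absent reading):
  iron oxide copper-gold: 0.23 × (1 − 0.12) × 0.54 = 0.1093
  carbonatite: 0.27 × (1 − 0.14) × 0.25 = 0.05805
  skarn: 0.24 × (1 − 0.43) × 0.42 = 0.057456
  banded iron formation: 0.12 × (1 − 0.15) × 0.75 = 0.0765
  placer: 0.14 × (1 − 0.06) × 0.93 = 0.12239
Normalizing constant Z = 0.1093 + 0.05805 + 0.057456 + 0.0765 + 0.12239 = 0.42369.
P(iron oxide copper-gold | evidence) = 0.1093 / 0.42369 ≈ 0.258
P(carbonatite | evidence) = 0.05805 / 0.42369 ≈ 0.137
P(skarn | evidence) = 0.057456 / 0.42369 ≈ 0.136
P(banded iron formation | evidence) = 0.0765 / 0.42369 ≈ 0.181
P(placer | evidence) = 0.12239 / 0.42369 ≈ 0.289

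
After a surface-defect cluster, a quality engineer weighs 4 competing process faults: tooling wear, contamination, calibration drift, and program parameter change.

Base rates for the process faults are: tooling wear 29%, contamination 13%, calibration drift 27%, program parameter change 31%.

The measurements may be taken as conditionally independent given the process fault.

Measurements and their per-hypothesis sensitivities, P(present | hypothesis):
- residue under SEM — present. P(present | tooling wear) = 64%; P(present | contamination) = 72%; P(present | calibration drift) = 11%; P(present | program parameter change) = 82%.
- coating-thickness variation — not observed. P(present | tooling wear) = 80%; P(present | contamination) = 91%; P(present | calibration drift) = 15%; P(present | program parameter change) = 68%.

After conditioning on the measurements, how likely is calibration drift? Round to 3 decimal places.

0.166

For each hypothesis, the unnormalized posterior weight is prior × product of the measurement likelihoods (using 1 − P(present | H) for each absent measurement):
  tooling wear: 0.29 × 0.64 × (1 − 0.80) = 0.03712
  contamination: 0.13 × 0.72 × (1 − 0.91) = 0.008424
  calibration drift: 0.27 × 0.11 × (1 − 0.15) = 0.025245
  program parameter change: 0.31 × 0.82 × (1 − 0.68) = 0.081344
Normalizing constant Z = 0.03712 + 0.008424 + 0.025245 + 0.081344 = 0.15213.
P(calibration drift | evidence) = 0.025245 / 0.15213 ≈ 0.166.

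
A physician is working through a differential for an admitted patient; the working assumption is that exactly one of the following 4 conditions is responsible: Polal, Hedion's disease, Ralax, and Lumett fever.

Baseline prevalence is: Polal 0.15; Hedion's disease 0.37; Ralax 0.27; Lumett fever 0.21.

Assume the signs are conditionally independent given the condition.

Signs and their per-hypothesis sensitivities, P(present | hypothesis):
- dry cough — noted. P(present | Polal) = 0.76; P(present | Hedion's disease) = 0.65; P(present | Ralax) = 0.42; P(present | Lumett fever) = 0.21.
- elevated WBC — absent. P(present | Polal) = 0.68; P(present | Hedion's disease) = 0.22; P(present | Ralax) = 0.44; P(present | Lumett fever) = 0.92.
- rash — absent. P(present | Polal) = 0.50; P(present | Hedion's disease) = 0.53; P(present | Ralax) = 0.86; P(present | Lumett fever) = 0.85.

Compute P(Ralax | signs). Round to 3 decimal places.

Multiply each prior by the joint likelihood of the sign pattern (using 1 − P(present | H) for each absent sign):
  Polal: 0.15 × 0.76 × (1 − 0.68) × (1 − 0.50) = 0.01824
  Hedion's disease: 0.37 × 0.65 × (1 − 0.22) × (1 − 0.53) = 0.088167
  Ralax: 0.27 × 0.42 × (1 − 0.44) × (1 − 0.86) = 0.0088906
  Lumett fever: 0.21 × 0.21 × (1 − 0.92) × (1 − 0.85) = 0.0005292
The unnormalized weights sum to 0.11583.
P(Ralax | evidence) = 0.0088906 / 0.11583 ≈ 0.077.

0.077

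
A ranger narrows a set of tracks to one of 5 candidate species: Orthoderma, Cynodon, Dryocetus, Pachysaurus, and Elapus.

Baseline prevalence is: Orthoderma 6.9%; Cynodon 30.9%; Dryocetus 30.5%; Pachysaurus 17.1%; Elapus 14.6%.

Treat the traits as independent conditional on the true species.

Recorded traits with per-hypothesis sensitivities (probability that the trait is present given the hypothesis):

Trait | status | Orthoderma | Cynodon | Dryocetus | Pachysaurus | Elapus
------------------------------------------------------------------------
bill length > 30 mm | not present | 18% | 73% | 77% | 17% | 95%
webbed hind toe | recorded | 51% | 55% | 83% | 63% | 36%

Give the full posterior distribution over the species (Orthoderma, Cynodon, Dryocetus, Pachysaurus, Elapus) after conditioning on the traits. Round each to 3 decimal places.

For each hypothesis, the unnormalized posterior weight is prior × product of the trait likelihoods (using 1 − P(present | H) for each absent trait):
  Orthoderma: 0.069 × (1 − 0.18) × 0.51 = 0.028856
  Cynodon: 0.309 × (1 − 0.73) × 0.55 = 0.045887
  Dryocetus: 0.305 × (1 − 0.77) × 0.83 = 0.058224
  Pachysaurus: 0.171 × (1 − 0.17) × 0.63 = 0.089416
  Elapus: 0.146 × (1 − 0.95) × 0.36 = 0.002628
The unnormalized weights sum to 0.22501.
P(Orthoderma | evidence) = 0.028856 / 0.22501 ≈ 0.128
P(Cynodon | evidence) = 0.045887 / 0.22501 ≈ 0.204
P(Dryocetus | evidence) = 0.058224 / 0.22501 ≈ 0.259
P(Pachysaurus | evidence) = 0.089416 / 0.22501 ≈ 0.397
P(Elapus | evidence) = 0.002628 / 0.22501 ≈ 0.012

0.128, 0.204, 0.259, 0.397, 0.012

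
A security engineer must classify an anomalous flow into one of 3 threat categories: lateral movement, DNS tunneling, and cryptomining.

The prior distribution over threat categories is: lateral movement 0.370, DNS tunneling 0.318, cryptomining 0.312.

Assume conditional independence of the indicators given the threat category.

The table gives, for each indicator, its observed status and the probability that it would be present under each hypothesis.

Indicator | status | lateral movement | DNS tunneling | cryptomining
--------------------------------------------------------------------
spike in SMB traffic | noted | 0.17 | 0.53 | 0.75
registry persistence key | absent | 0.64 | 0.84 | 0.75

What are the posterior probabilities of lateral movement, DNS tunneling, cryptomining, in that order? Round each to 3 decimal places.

By Bayes' rule with conditional independence, the unnormalized weight for each hypothesis is prior × ∏ likelihoods (using 1 − P(present | H) for each absent indicator):
  lateral movement: 0.370 × 0.17 × (1 − 0.64) = 0.022644
  DNS tunneling: 0.318 × 0.53 × (1 − 0.84) = 0.026966
  cryptomining: 0.312 × 0.75 × (1 − 0.75) = 0.0585
Normalizing constant Z = 0.022644 + 0.026966 + 0.0585 = 0.10811.
P(lateral movement | evidence) = 0.022644 / 0.10811 ≈ 0.209
P(DNS tunneling | evidence) = 0.026966 / 0.10811 ≈ 0.249
P(cryptomining | evidence) = 0.0585 / 0.10811 ≈ 0.541

0.209, 0.249, 0.541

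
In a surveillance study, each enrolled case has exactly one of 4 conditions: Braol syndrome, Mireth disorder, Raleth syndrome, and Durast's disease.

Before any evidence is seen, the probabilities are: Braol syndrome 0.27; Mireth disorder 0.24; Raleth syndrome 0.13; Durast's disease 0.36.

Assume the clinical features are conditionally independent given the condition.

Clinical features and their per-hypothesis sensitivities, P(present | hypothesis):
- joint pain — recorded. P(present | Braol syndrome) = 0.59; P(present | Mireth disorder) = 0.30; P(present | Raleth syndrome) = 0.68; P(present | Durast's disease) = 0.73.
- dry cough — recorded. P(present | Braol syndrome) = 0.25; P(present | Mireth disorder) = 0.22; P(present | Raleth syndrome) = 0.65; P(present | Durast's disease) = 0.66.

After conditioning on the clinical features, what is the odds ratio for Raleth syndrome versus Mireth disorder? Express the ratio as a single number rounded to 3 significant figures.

3.63

Posterior odds equal prior odds times the likelihood ratio; only the two competing hypotheses matter.
  Raleth syndrome: 0.13 × 0.68 × 0.65 = 0.05746
  Mireth disorder: 0.24 × 0.30 × 0.22 = 0.01584
Odds(Raleth syndrome : Mireth disorder) = 0.05746 / 0.01584 ≈ 3.63.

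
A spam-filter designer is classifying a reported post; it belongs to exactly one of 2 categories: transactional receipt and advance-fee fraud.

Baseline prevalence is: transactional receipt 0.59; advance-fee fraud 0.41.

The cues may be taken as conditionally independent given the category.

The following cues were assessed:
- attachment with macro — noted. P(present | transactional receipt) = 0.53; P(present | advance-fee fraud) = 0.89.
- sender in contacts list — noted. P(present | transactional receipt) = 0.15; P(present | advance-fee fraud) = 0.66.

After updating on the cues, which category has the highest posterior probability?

Multiply each prior by the joint likelihood of the cue pattern:
  transactional receipt: 0.59 × 0.53 × 0.15 = 0.046905
  advance-fee fraud: 0.41 × 0.89 × 0.66 = 0.24083
Normalizing constant Z = 0.046905 + 0.24083 = 0.28774.
P(transactional receipt | evidence) ≈ 0.046905 / 0.28774 ≈ 0.163
P(advance-fee fraud | evidence) ≈ 0.24083 / 0.28774 ≈ 0.837
The largest is 0.837, so advance-fee fraud is most probable.

advance-fee fraud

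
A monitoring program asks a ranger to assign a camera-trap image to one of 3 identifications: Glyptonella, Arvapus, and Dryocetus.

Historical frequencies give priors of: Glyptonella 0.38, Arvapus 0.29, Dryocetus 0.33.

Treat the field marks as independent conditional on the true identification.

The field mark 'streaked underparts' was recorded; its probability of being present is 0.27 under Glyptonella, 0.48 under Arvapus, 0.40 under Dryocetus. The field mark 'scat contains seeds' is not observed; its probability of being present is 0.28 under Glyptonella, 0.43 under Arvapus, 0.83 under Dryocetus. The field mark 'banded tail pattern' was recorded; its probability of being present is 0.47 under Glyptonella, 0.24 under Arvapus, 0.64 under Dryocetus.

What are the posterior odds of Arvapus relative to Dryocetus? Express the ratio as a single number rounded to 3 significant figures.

1.33

The normalizing constant cancels in an odds ratio, so compute prior × likelihood for the two hypotheses only (using 1 − P(present | H) for each absent field mark):
  Arvapus: 0.29 × 0.48 × (1 − 0.43) × 0.24 = 0.019043
  Dryocetus: 0.33 × 0.40 × (1 − 0.83) × 0.64 = 0.014362
Odds(Arvapus : Dryocetus) = 0.019043 / 0.014362 ≈ 1.33.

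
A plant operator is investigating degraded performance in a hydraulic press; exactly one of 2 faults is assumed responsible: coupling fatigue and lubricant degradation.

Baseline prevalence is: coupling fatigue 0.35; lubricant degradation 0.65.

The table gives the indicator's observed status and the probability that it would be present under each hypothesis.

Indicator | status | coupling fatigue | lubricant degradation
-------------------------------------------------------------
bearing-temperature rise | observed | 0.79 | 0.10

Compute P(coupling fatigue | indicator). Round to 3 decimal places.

For each hypothesis, the unnormalized posterior weight is prior × likelihood:
  coupling fatigue: 0.35 × 0.79 = 0.2765
  lubricant degradation: 0.65 × 0.10 = 0.065
Marginal likelihood of the evidence = 0.3415.
P(coupling fatigue | evidence) = 0.2765 / 0.3415 ≈ 0.810.

0.810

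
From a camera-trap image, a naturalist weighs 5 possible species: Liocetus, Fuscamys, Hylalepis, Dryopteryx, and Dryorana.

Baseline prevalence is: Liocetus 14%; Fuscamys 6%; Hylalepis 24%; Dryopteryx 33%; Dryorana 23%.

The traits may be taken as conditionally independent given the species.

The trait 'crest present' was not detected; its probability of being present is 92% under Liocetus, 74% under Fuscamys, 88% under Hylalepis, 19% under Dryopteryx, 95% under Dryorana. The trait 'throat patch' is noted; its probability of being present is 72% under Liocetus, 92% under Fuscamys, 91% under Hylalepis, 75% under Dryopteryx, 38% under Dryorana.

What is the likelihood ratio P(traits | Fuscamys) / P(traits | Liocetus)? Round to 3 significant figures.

Take the product of per-trait likelihoods under each hypothesis (using 1 − P(present | H) for each absent trait), then divide.
  Fuscamys: (1 − 0.74) × 0.92 = 0.2392
  Liocetus: (1 − 0.92) × 0.72 = 0.0576
Bayes factor = 0.2392 / 0.0576 ≈ 4.15

4.15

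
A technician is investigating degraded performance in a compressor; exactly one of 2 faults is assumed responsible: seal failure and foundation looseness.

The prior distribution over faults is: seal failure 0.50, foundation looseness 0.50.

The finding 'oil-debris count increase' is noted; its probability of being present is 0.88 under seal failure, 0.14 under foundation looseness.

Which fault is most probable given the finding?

Multiply each prior by the likelihood of the finding:
  seal failure: 0.50 × 0.88 = 0.44
  foundation looseness: 0.50 × 0.14 = 0.07
The unnormalized weights sum to 0.51.
P(seal failure | evidence) ≈ 0.44 / 0.51 ≈ 0.863
P(foundation looseness | evidence) ≈ 0.07 / 0.51 ≈ 0.137
The largest is 0.863, so seal failure is most probable.

seal failure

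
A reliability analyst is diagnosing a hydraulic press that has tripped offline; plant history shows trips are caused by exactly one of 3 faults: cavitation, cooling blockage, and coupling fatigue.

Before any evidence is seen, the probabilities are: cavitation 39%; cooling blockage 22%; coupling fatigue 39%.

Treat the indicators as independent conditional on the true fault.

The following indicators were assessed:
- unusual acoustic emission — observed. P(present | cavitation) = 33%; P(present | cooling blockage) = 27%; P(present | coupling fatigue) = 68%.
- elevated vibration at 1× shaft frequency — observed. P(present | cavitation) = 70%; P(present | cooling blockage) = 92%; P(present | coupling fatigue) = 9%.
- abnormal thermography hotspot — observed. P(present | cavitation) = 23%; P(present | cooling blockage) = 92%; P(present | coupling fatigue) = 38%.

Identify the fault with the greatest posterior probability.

cooling blockage

For each hypothesis, the unnormalized posterior weight is prior × product of the indicator likelihoods:
  cavitation: 0.39 × 0.33 × 0.70 × 0.23 = 0.020721
  cooling blockage: 0.22 × 0.27 × 0.92 × 0.92 = 0.050276
  coupling fatigue: 0.39 × 0.68 × 0.09 × 0.38 = 0.0090698
Marginal likelihood of the evidence = 0.080067.
P(cavitation | evidence) ≈ 0.020721 / 0.080067 ≈ 0.259
P(cooling blockage | evidence) ≈ 0.050276 / 0.080067 ≈ 0.628
P(coupling fatigue | evidence) ≈ 0.0090698 / 0.080067 ≈ 0.113
The largest is 0.628, so cooling blockage is most probable.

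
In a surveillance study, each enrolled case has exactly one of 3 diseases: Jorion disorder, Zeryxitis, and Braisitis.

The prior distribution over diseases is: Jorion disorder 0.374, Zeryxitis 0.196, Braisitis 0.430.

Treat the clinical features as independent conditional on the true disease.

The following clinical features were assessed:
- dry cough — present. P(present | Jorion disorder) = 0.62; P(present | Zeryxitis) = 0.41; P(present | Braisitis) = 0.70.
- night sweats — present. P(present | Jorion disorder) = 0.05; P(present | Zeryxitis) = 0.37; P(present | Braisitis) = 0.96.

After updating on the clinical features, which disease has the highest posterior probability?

Braisitis

By Bayes' rule with conditional independence, the unnormalized weight for each hypothesis is prior × ∏ likelihoods:
  Jorion disorder: 0.374 × 0.62 × 0.05 = 0.011594
  Zeryxitis: 0.196 × 0.41 × 0.37 = 0.029733
  Braisitis: 0.430 × 0.70 × 0.96 = 0.28896
The unnormalized weights sum to 0.33029.
P(Jorion disorder | evidence) ≈ 0.011594 / 0.33029 ≈ 0.035
P(Zeryxitis | evidence) ≈ 0.029733 / 0.33029 ≈ 0.090
P(Braisitis | evidence) ≈ 0.28896 / 0.33029 ≈ 0.875
The largest is 0.875, so Braisitis is most probable.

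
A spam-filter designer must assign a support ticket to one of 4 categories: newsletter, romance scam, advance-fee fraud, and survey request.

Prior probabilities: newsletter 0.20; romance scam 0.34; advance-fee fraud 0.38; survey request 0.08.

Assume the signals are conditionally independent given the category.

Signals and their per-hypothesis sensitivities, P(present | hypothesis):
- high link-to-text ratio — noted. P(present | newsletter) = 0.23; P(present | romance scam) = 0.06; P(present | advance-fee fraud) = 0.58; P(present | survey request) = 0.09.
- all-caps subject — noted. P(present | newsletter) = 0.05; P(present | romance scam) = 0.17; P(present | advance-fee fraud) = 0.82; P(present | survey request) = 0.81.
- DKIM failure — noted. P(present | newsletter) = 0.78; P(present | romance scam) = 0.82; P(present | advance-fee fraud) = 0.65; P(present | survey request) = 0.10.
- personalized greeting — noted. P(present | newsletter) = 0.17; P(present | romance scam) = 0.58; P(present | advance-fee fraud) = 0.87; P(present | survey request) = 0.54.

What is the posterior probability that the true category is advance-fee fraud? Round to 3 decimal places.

By Bayes' rule with conditional independence, the unnormalized weight for each hypothesis is prior × ∏ likelihoods:
  newsletter: 0.20 × 0.23 × 0.05 × 0.78 × 0.17 = 0.00030498
  romance scam: 0.34 × 0.06 × 0.17 × 0.82 × 0.58 = 0.0016494
  advance-fee fraud: 0.38 × 0.58 × 0.82 × 0.65 × 0.87 = 0.1022
  survey request: 0.08 × 0.09 × 0.81 × 0.10 × 0.54 = 0.00031493
Normalizing constant Z = 0.00030498 + 0.0016494 + 0.1022 + 0.00031493 = 0.10447.
P(advance-fee fraud | evidence) = 0.1022 / 0.10447 ≈ 0.978.

0.978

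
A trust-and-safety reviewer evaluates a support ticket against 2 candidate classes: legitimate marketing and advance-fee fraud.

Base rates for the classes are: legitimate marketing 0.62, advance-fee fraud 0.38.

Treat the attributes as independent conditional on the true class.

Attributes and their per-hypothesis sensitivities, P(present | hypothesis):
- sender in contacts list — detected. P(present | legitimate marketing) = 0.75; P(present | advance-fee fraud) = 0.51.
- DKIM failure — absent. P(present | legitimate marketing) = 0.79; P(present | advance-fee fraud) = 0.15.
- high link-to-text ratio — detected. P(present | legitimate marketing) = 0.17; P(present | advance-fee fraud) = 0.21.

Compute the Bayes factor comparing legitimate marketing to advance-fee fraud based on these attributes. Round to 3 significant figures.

Joint likelihood of the attribute pattern under each hypothesis (using 1 − P(present | H) for each absent attribute):
  legitimate marketing: 0.75 × (1 − 0.79) × 0.17 = 0.026775
  advance-fee fraud: 0.51 × (1 − 0.15) × 0.21 = 0.091035
Bayes factor = 0.026775 / 0.091035 ≈ 0.294

0.294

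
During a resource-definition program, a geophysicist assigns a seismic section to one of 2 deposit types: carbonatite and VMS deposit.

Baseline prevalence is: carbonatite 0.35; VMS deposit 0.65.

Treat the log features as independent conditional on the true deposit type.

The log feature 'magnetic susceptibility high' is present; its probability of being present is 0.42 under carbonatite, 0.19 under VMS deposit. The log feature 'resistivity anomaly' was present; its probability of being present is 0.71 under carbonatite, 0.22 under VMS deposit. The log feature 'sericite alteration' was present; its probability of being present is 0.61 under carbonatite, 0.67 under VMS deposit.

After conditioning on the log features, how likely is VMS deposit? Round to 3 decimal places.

0.222

By Bayes' rule with conditional independence, the unnormalized weight for each hypothesis is prior × ∏ likelihoods:
  carbonatite: 0.35 × 0.42 × 0.71 × 0.61 = 0.063666
  VMS deposit: 0.65 × 0.19 × 0.22 × 0.67 = 0.018204
Marginal likelihood of the evidence = 0.08187.
P(VMS deposit | evidence) = 0.018204 / 0.08187 ≈ 0.222.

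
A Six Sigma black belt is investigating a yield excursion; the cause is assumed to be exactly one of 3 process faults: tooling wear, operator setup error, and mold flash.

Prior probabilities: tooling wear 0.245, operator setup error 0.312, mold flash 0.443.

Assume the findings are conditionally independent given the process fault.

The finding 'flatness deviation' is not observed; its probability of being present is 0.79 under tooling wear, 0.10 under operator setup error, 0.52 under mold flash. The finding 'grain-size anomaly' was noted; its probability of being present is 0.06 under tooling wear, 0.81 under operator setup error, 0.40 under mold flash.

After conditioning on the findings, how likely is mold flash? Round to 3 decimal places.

Multiply each prior by the joint likelihood of the evidence pattern (using 1 − P(present | H) for each absent finding):
  tooling wear: 0.245 × (1 − 0.79) × 0.06 = 0.003087
  operator setup error: 0.312 × (1 − 0.10) × 0.81 = 0.22745
  mold flash: 0.443 × (1 − 0.52) × 0.40 = 0.085056
Marginal likelihood of the evidence = 0.31559.
P(mold flash | evidence) = 0.085056 / 0.31559 ≈ 0.270.

0.270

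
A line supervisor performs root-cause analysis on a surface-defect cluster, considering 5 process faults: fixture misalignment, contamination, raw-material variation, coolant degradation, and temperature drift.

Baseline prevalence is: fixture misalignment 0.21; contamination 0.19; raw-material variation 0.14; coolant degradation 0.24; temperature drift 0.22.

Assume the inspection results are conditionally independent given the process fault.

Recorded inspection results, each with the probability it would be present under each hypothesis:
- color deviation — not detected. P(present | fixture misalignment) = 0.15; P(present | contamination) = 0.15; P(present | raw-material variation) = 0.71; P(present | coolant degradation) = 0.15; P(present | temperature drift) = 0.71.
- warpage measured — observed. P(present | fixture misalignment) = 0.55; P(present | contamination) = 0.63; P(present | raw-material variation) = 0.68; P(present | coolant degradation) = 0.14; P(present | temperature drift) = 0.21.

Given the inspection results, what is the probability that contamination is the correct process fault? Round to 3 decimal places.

0.378

By Bayes' rule with conditional independence, the unnormalized weight for each hypothesis is prior × ∏ likelihoods (using 1 − P(present | H) for each absent inspection result):
  fixture misalignment: 0.21 × (1 − 0.15) × 0.55 = 0.098175
  contamination: 0.19 × (1 − 0.15) × 0.63 = 0.10175
  raw-material variation: 0.14 × (1 − 0.71) × 0.68 = 0.027608
  coolant degradation: 0.24 × (1 − 0.15) × 0.14 = 0.02856
  temperature drift: 0.22 × (1 − 0.71) × 0.21 = 0.013398
Normalizing constant Z = 0.098175 + 0.10175 + 0.027608 + 0.02856 + 0.013398 = 0.26949.
P(contamination | evidence) = 0.10175 / 0.26949 ≈ 0.378.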